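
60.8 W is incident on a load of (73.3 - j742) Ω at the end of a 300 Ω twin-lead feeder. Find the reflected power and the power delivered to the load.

|Γ| = |(-226.7 − j742)/(373.3 − j742)| = 0.934
|Γ|² = 0.873
P_refl = |Γ|²·P_inc = 53 W, P_del = (1 − |Γ|²)·P_inc = 7.75 W

P_reflected ≈ 53 W; P_delivered ≈ 7.75 W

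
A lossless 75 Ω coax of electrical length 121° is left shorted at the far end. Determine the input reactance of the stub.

X_in ≈ -125 Ω (capacitive)

tan(βl) = -1.66
For a shorted stub, Z_in = jZ_0·tan(βl)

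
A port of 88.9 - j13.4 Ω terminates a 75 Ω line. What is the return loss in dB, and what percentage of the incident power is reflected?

Γ = (13.9 − j13.4)/(163.9 − j13.4), |Γ| = 0.117
RL = −20·log₁₀(0.117) = 18.6 dB
P_refl/P_inc = |Γ|² = 0.0138

RL ≈ 18.6 dB; 1.38% of incident power reflected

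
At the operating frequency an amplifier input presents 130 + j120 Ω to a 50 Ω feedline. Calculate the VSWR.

Γ = (Z_L − Z_0)/(Z_L + Z_0) = (80 + j120)/(180 + j120)
|Γ| = 144/216 = 0.667
VSWR = (1 + |Γ|)/(1 − |Γ|) = 1.67/0.333

VSWR ≈ 5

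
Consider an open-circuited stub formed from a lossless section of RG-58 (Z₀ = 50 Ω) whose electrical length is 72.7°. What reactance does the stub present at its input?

tan(βl) = 3.21
For an open-circuited stub, Z_in = −jZ_0·cot(βl) = −jZ_0/tan(βl)

X_in ≈ -15.6 Ω (capacitive)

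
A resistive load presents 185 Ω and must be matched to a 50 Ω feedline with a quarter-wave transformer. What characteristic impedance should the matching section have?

Z_qwt ≈ 96.2 Ω

Z_qwt = √(Z_0·R_L) = √(50 × 185) = √9250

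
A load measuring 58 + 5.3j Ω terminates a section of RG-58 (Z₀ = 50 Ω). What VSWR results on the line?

VSWR ≈ 1.19

Γ = (Z_L − Z_0)/(Z_L + Z_0) = (8 + j5.3)/(108 + j5.3)
|Γ| = 9.6/108 = 0.0887
VSWR = (1 + |Γ|)/(1 − |Γ|) = 1.09/0.911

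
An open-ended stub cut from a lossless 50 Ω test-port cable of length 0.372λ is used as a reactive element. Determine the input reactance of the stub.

βl = 2π × 0.372 = 134°
tan(βl) = -1.04
For an open-ended stub, Z_in = −jZ_0·cot(βl) = −jZ_0/tan(βl)

X_in ≈ 48.1 Ω (inductive)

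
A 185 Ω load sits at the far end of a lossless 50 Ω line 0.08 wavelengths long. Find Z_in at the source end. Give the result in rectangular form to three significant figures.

Z_in ≈ 46.9 − j67.9 Ω

βl = 2π × 0.08 = 28.8°
tan(βl) = tan(28.8°) = 0.55
Z_in = Z_0·(Z_L + jZ_0·tanβl)/(Z_0 + jZ_L·tanβl)
     = 50·(185 + j27.5)/(50 + j102)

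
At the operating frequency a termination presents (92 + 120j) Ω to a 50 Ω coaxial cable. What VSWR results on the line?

VSWR ≈ 5.33

Γ = (Z_L − Z_0)/(Z_L + Z_0) = (42 + j120)/(142 + j120)
|Γ| = 127/186 = 0.684
VSWR = (1 + |Γ|)/(1 − |Γ|) = 1.68/0.316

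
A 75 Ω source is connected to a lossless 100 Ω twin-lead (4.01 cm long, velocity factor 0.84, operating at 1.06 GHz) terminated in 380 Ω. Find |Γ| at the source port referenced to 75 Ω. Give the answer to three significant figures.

λ = v/f = 0.84·c / 1.06 GHz = 0.238 m
βl = 2π·l/λ = 2π × 0.169 = 60.7°
tan(βl) = 1.78
Z_in = Z_0·(Z_L + jZ_0·tanβl)/(Z_0 + jZ_L·tanβl) = 33.9 − j51.1 Ω
Γ_s = (Z_in − Z_s)/(Z_in + Z_s) = (-41.1 − j51.1)/(109 − j51.1), |Γ_s| = 0.545

|Γ| ≈ 0.545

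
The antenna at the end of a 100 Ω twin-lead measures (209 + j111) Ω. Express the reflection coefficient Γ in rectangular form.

Γ = (Z_L − Z_0)/(Z_L + Z_0) = (109 + j111)/(309 + j111)

Γ ≈ 0.427 + j0.206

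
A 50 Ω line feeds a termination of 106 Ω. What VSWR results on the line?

VSWR ≈ 2.12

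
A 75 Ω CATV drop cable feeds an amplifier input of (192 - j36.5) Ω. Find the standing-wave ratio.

VSWR ≈ 2.67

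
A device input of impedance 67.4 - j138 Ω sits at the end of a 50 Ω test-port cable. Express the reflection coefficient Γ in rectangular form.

Γ = (Z_L − Z_0)/(Z_L + Z_0) = (17.4 − j138)/(117.4 − j138)

Γ ≈ 0.642 − j0.42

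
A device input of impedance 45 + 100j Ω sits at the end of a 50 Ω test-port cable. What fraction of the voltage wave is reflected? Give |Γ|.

|Γ| ≈ 0.726

Γ = (Z_L − Z_0)/(Z_L + Z_0) = (-5 + j100)/(95 + j100)
|Γ| = 100/138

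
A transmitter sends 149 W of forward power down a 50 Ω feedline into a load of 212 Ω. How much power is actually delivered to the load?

Γ = (212 − 50)/(212 + 50) = 0.618
|Γ|² = 0.382
P_refl = |Γ|²·P_inc = 57 W, P_del = (1 − |Γ|²)·P_inc = 92 W

P_delivered ≈ 92 W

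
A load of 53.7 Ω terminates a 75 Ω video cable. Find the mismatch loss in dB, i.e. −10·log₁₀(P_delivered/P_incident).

mismatch loss ≈ 0.121 dB

Γ = (53.7 − 75)/(53.7 + 75) = -0.166
|Γ|² = 0.0274, so P_del/P_inc = 1 − |Γ|² = 0.973
ML = −10·log₁₀(1 − |Γ|²)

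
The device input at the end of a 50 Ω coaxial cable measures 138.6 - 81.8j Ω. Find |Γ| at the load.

|Γ| ≈ 0.587

Γ = (Z_L − Z_0)/(Z_L + Z_0) = (88.6 − j81.8)/(188.6 − j81.8)
|Γ| = 121/206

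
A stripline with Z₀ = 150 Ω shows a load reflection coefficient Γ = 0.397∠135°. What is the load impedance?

Z_L ≈ 73.5 + j49 Ω

Z_L = Z_0·(1 + Γ)/(1 − Γ) = 150·(0.719 + j0.281)/(1.28 − j0.281)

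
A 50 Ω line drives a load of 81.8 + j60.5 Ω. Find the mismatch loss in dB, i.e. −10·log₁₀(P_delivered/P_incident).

mismatch loss ≈ 1.09 dB

Γ = (31.8 + j60.5)/(131.8 + j60.5), |Γ| = 0.471
|Γ|² = 0.222, so P_del/P_inc = 1 − |Γ|² = 0.778
ML = −10·log₁₀(1 − |Γ|²)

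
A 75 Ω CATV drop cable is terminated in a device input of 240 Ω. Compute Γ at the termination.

Γ = (Z_L − Z_0)/(Z_L + Z_0) = (240 − 75)/(240 + 75) = 165/315

Γ = 0.524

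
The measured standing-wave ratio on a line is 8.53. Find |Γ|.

|Γ| = (S − 1)/(S + 1) = (8.53 − 1)/(8.53 + 1) = 7.53/9.53

|Γ| ≈ 0.79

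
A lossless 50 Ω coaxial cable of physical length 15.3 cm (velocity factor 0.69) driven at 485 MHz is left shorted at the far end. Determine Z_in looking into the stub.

λ = v/f = 0.69·c / 485 MHz = 0.427 m
βl = 2π·l/λ = 2π × 0.358 = 129°
tan(βl) = -1.23
For a shorted stub, Z_in = jZ_0·tan(βl)

Z_in ≈ −j61.6 Ω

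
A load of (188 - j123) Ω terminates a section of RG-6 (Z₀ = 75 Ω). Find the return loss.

Γ = (113 − j123)/(263 − j123), |Γ| = 0.575
RL = −20·log₁₀|Γ| = −20·log₁₀(0.575)

RL ≈ 4.8 dB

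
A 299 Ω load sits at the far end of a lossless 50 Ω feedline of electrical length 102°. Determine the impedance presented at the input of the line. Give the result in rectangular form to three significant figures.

tan(βl) = tan(102°) = -4.7
Z_in = Z_0·(Z_L + jZ_0·tanβl)/(Z_0 + jZ_L·tanβl)
     = 50·(299 − j235)/(50 − j1410)

Z_in ≈ 8.73 + j10.3 Ω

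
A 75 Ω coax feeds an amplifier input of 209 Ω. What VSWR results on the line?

For a purely resistive load, VSWR = R_L/Z_0 or Z_0/R_L (whichever > 1) = 209/75

VSWR ≈ 2.79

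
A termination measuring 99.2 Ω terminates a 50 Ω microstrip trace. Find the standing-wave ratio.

Γ = (99.2 − 50)/(99.2 + 50) = 0.33
VSWR = (1 + 0.33)/(1 − 0.33)

VSWR ≈ 1.98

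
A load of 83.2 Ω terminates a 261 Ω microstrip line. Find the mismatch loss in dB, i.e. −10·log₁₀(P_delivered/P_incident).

mismatch loss ≈ 1.35 dB

Γ = (83.2 − 261)/(83.2 + 261) = -0.517
|Γ|² = 0.267, so P_del/P_inc = 1 − |Γ|² = 0.733
ML = −10·log₁₀(1 − |Γ|²)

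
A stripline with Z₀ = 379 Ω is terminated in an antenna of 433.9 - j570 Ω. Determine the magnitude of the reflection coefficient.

|Γ| ≈ 0.577

Γ = (Z_L − Z_0)/(Z_L + Z_0) = (54.9 − j570)/(812.9 − j570)
|Γ| = 573/993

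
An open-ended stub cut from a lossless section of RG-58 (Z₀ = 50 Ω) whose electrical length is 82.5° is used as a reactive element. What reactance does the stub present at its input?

tan(βl) = 7.6
For an open-ended stub, Z_in = −jZ_0·cot(βl) = −jZ_0/tan(βl)

X_in ≈ -6.58 Ω (capacitive)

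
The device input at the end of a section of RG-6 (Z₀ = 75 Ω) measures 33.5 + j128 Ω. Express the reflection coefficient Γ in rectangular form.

Γ ≈ 0.422 + j0.682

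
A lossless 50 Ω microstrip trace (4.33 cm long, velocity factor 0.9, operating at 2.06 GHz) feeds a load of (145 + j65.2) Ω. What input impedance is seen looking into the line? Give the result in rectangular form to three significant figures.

λ = v/f = 0.9·c / 2.06 GHz = 0.131 m
βl = 2π·l/λ = 2π × 0.33 = 119°
tan(βl) = tan(119°) = -1.81
Z_in = Z_0·(Z_L + jZ_0·tanβl)/(Z_0 + jZ_L·tanβl)
     = 50·(145 − j25.3)/(168 − j262)

Z_in ≈ 16 + j17.4 Ω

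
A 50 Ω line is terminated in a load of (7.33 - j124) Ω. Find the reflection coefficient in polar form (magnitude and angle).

Γ ≈ 0.96 ∠ -43.8°

Γ = (Z_L − Z_0)/(Z_L + Z_0) = (-42.67 − j124)/(57.33 − j124)
|Γ| = 131/137 = 0.96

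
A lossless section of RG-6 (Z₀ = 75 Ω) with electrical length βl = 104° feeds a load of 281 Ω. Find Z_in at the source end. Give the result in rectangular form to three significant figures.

Z_in ≈ 21.2 + j17.3 Ω

tan(βl) = tan(104°) = -4.01
Z_in = Z_0·(Z_L + jZ_0·tanβl)/(Z_0 + jZ_L·tanβl)
     = 75·(281 − j301)/(75 − j1130)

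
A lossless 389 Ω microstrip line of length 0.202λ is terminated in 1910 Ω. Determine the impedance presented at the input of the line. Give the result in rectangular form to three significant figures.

βl = 2π × 0.202 = 72.7°
tan(βl) = tan(72.7°) = 3.21
Z_in = Z_0·(Z_L + jZ_0·tanβl)/(Z_0 + jZ_L·tanβl)
     = 389·(1910 + j1250)/(389 + j6140)

Z_in ≈ 86.5 − j116 Ω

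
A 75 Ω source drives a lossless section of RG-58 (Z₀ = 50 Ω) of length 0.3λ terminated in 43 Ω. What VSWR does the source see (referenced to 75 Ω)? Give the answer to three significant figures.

VSWR ≈ 1.35

βl = 2π × 0.3 = 108°
tan(βl) = -3.08
Z_in = Z_0·(Z_L + jZ_0·tanβl)/(Z_0 + jZ_L·tanβl) = 56.2 − j5.01 Ω
Γ_s = (Z_in − Z_s)/(Z_in + Z_s) = (-18.8 − j5.01)/(131 − j5.01), |Γ_s| = 0.148
VSWR = (1 + |Γ_s|)/(1 − |Γ_s|)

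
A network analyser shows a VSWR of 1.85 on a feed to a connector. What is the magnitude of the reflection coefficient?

|Γ| ≈ 0.298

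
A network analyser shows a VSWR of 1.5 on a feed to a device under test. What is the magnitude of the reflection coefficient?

|Γ| = (S − 1)/(S + 1) = (1.5 − 1)/(1.5 + 1) = 0.5/2.5

|Γ| ≈ 0.2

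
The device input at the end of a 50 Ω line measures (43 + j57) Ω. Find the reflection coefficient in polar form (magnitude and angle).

Γ ≈ 0.526 ∠ 65.5°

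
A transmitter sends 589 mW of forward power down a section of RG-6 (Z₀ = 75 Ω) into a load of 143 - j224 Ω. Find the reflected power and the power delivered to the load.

P_reflected ≈ 330 mW; P_delivered ≈ 259 mW

|Γ| = |(68 − j224)/(218 − j224)| = 0.749
|Γ|² = 0.561
P_refl = |Γ|²·P_inc = 330 mW, P_del = (1 − |Γ|²)·P_inc = 259 mW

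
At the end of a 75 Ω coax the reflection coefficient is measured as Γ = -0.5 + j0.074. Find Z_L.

Z_L ≈ 24.8 + j4.92 Ω

Z_L = Z_0·(1 + Γ)/(1 − Γ) = 75·(0.5 + j0.074)/(1.5 − j0.074)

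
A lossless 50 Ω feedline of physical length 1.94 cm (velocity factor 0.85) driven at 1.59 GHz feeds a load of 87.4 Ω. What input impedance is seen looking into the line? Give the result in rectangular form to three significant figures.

Z_in ≈ 44.2 − j26 Ω

λ = v/f = 0.85·c / 1.59 GHz = 0.16 m
βl = 2π·l/λ = 2π × 0.121 = 43.5°
tan(βl) = tan(43.5°) = 0.951
Z_in = Z_0·(Z_L + jZ_0·tanβl)/(Z_0 + jZ_L·tanβl)
     = 50·(87.4 + j47.5)/(50 + j83.1)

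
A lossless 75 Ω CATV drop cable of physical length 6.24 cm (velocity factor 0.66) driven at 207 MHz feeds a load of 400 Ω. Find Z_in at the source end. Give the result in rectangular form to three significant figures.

Z_in ≈ 74.6 − j140 Ω

λ = v/f = 0.66·c / 207 MHz = 0.957 m
βl = 2π·l/λ = 2π × 0.0652 = 23.5°
tan(βl) = tan(23.5°) = 0.435
Z_in = Z_0·(Z_L + jZ_0·tanβl)/(Z_0 + jZ_L·tanβl)
     = 75·(400 + j32.6)/(75 + j174)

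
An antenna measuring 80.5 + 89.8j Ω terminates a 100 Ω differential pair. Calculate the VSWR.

VSWR ≈ 2.68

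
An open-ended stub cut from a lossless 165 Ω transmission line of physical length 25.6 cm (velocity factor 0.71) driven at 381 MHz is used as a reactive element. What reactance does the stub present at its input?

λ = v/f = 0.71·c / 381 MHz = 0.559 m
βl = 2π·l/λ = 2π × 0.458 = 165°
tan(βl) = -0.271
For an open-ended stub, Z_in = −jZ_0·cot(βl) = −jZ_0/tan(βl)

X_in ≈ 609 Ω (inductive)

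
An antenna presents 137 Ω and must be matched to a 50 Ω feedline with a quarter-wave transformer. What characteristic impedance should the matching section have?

Z_qwt = √(Z_0·R_L) = √(50 × 137) = √6850

Z_qwt ≈ 82.8 Ω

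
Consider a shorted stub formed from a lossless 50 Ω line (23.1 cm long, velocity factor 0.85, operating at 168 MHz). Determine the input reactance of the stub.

X_in ≈ 70.8 Ω (inductive)

λ = v/f = 0.85·c / 168 MHz = 1.52 m
βl = 2π·l/λ = 2π × 0.152 = 54.8°
tan(βl) = 1.42
For a shorted stub, Z_in = jZ_0·tan(βl)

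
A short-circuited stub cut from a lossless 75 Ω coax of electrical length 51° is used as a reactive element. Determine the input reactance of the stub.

X_in ≈ 92.6 Ω (inductive)

tan(βl) = 1.23
For a short-circuited stub, Z_in = jZ_0·tan(βl)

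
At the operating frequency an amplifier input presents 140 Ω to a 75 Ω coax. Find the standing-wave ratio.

For a purely resistive load, VSWR = R_L/Z_0 or Z_0/R_L (whichever > 1) = 140/75

VSWR ≈ 1.87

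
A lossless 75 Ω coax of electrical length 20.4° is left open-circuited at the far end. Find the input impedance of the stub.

Z_in ≈ −j202 Ω

tan(βl) = 0.372
For an open-circuited stub, Z_in = −jZ_0·cot(βl) = −jZ_0/tan(βl)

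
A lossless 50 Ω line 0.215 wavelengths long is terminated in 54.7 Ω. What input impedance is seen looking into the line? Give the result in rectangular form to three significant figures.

βl = 2π × 0.215 = 77.4°
tan(βl) = tan(77.4°) = 4.47
Z_in = Z_0·(Z_L + jZ_0·tanβl)/(Z_0 + jZ_L·tanβl)
     = 50·(54.7 + j224)/(50 + j245)

Z_in ≈ 46.1 − j1.76 Ω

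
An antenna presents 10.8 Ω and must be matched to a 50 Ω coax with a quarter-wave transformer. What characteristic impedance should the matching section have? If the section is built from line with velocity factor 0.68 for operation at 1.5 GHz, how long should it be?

Z_qwt ≈ 23.2 Ω; length ≈ 3.4 cm

Z_qwt = √(Z_0·R_L) = √(50 × 10.8) = √540
λ = 0.68·c/f = 0.136 m, so l = λ/4 = 0.034 m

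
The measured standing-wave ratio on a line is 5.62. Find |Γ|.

|Γ| ≈ 0.698

|Γ| = (S − 1)/(S + 1) = (5.62 − 1)/(5.62 + 1) = 4.62/6.62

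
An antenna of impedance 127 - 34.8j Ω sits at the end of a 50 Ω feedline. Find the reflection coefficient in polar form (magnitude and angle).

Γ = (Z_L − Z_0)/(Z_L + Z_0) = (77 − j34.8)/(177 − j34.8)
|Γ| = 84.5/180 = 0.468

Γ ≈ 0.468 ∠ -13.2°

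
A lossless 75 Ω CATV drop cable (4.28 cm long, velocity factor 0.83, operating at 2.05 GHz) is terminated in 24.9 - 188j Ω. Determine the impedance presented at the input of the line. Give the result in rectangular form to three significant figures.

λ = v/f = 0.83·c / 2.05 GHz = 0.121 m
βl = 2π·l/λ = 2π × 0.352 = 127°
tan(βl) = tan(127°) = -1.33
Z_in = Z_0·(Z_L + jZ_0·tanβl)/(Z_0 + jZ_L·tanβl)
     = 75·(24.9 − j288)/(-176 − j33.2)

Z_in ≈ 12.2 + j121 Ω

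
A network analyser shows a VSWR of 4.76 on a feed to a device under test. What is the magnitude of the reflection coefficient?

|Γ| = (S − 1)/(S + 1) = (4.76 − 1)/(4.76 + 1) = 3.76/5.76

|Γ| ≈ 0.653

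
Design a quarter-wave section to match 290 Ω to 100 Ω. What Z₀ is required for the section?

Z_qwt ≈ 170 Ω

Z_qwt = √(Z_0·R_L) = √(100 × 290) = √29000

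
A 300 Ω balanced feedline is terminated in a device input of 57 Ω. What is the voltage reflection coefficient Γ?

Γ = (Z_L − Z_0)/(Z_L + Z_0) = (57 − 300)/(57 + 300) = -243/357

Γ = -0.681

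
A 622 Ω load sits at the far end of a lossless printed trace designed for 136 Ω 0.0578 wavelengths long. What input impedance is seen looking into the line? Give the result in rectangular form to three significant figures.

βl = 2π × 0.0578 = 20.8°
tan(βl) = tan(20.8°) = 0.38
Z_in = Z_0·(Z_L + jZ_0·tanβl)/(Z_0 + jZ_L·tanβl)
     = 136·(622 + j51.7)/(136 + j236)

Z_in ≈ 177 − j256 Ω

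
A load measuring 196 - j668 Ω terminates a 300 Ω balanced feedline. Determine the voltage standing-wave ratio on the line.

VSWR ≈ 9.67

Γ = (Z_L − Z_0)/(Z_L + Z_0) = (-104 − j668)/(496 − j668)
|Γ| = 676/832 = 0.813
VSWR = (1 + |Γ|)/(1 − |Γ|) = 1.81/0.187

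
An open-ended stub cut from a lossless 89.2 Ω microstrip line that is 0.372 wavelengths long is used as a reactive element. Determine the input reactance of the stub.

X_in ≈ 85.9 Ω (inductive)

βl = 2π × 0.372 = 134°
tan(βl) = -1.04
For an open-ended stub, Z_in = −jZ_0·cot(βl) = −jZ_0/tan(βl)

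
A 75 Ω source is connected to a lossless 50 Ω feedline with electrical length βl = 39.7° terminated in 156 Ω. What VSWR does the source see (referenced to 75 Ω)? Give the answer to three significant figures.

tan(βl) = 0.83
Z_in = Z_0·(Z_L + jZ_0·tanβl)/(Z_0 + jZ_L·tanβl) = 34.2 − j47 Ω
Γ_s = (Z_in − Z_s)/(Z_in + Z_s) = (-40.8 − j47)/(109 − j47), |Γ_s| = 0.524
VSWR = (1 + |Γ_s|)/(1 − |Γ_s|)

VSWR ≈ 3.2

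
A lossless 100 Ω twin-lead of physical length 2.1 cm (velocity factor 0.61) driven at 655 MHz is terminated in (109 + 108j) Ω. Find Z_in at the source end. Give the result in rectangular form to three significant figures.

λ = v/f = 0.61·c / 655 MHz = 0.279 m
βl = 2π·l/λ = 2π × 0.0752 = 27.1°
tan(βl) = tan(27.1°) = 0.511
Z_in = Z_0·(Z_L + jZ_0·tanβl)/(Z_0 + jZ_L·tanβl)
     = 100·(109 + j159)/(44.8 + j55.7)

Z_in ≈ 269 + j20.8 Ω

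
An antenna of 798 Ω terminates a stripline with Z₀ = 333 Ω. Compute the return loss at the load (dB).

Γ = (798 − 333)/(798 + 333) = 0.411
RL = −20·log₁₀|Γ| = −20·log₁₀(0.411)

RL ≈ 7.72 dB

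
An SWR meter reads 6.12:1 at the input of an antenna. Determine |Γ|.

|Γ| ≈ 0.719

|Γ| = (S − 1)/(S + 1) = (6.12 − 1)/(6.12 + 1) = 5.12/7.12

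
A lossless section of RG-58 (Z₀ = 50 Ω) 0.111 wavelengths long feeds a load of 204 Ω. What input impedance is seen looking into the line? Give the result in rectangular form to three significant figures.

βl = 2π × 0.111 = 40°
tan(βl) = tan(40°) = 0.838
Z_in = Z_0·(Z_L + jZ_0·tanβl)/(Z_0 + jZ_L·tanβl)
     = 50·(204 + j41.9)/(50 + j171)

Z_in ≈ 27.4 − j51.7 Ω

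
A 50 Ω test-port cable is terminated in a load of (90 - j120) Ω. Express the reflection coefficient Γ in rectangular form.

Γ ≈ 0.588 − j0.353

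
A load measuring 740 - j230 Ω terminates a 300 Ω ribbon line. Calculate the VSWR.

VSWR ≈ 2.75

Γ = (Z_L − Z_0)/(Z_L + Z_0) = (440 − j230)/(1040 − j230)
|Γ| = 496/1070 = 0.466
VSWR = (1 + |Γ|)/(1 − |Γ|) = 1.47/0.534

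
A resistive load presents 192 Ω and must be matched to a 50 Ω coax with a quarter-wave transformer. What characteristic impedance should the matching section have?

Z_qwt ≈ 98 Ω

Z_qwt = √(Z_0·R_L) = √(50 × 192) = √9600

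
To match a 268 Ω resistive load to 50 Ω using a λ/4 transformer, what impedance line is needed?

Z_qwt ≈ 116 Ω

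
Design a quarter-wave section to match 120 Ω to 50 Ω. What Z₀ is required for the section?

Z_qwt ≈ 77.5 Ω

Z_qwt = √(Z_0·R_L) = √(50 × 120) = √6000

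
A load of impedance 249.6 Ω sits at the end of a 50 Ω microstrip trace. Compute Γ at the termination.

Γ = 0.666

Γ = (Z_L − Z_0)/(Z_L + Z_0) = (249.6 − 50)/(249.6 + 50) = 199.6/299.6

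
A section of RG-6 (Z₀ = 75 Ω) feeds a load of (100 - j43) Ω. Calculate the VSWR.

Γ = (Z_L − Z_0)/(Z_L + Z_0) = (25 − j43)/(175 − j43)
|Γ| = 49.7/180 = 0.276
VSWR = (1 + |Γ|)/(1 − |Γ|) = 1.28/0.724

VSWR ≈ 1.76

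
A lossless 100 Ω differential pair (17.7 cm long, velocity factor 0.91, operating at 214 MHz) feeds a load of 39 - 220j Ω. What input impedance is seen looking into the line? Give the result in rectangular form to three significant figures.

λ = v/f = 0.91·c / 214 MHz = 1.28 m
βl = 2π·l/λ = 2π × 0.139 = 49.9°
tan(βl) = tan(49.9°) = 1.19
Z_in = Z_0·(Z_L + jZ_0·tanβl)/(Z_0 + jZ_L·tanβl)
     = 100·(39 − j101)/(362 + j46.4)

Z_in ≈ 7.08 − j28.8 Ω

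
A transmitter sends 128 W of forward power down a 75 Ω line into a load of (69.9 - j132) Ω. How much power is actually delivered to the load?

P_delivered ≈ 69.9 W

|Γ| = |(-5.1 − j132)/(144.9 − j132)| = 0.674
|Γ|² = 0.454
P_refl = |Γ|²·P_inc = 58.1 W, P_del = (1 − |Γ|²)·P_inc = 69.9 W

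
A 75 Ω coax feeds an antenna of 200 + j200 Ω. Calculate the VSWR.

VSWR ≈ 5.53

Γ = (Z_L − Z_0)/(Z_L + Z_0) = (125 + j200)/(275 + j200)
|Γ| = 236/340 = 0.694
VSWR = (1 + |Γ|)/(1 − |Γ|) = 1.69/0.306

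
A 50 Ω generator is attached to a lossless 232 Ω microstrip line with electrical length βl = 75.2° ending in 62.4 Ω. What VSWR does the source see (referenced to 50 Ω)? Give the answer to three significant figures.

tan(βl) = 3.78
Z_in = Z_0·(Z_L + jZ_0·tanβl)/(Z_0 + jZ_L·tanβl) = 470 + j400 Ω
Γ_s = (Z_in − Z_s)/(Z_in + Z_s) = (420 + j400)/(520 + j400), |Γ_s| = 0.884
VSWR = (1 + |Γ_s|)/(1 − |Γ_s|)

VSWR ≈ 16.3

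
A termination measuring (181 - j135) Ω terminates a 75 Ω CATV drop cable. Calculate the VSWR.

VSWR ≈ 3.91

Γ = (Z_L − Z_0)/(Z_L + Z_0) = (106 − j135)/(256 − j135)
|Γ| = 172/289 = 0.593
VSWR = (1 + |Γ|)/(1 − |Γ|) = 1.59/0.407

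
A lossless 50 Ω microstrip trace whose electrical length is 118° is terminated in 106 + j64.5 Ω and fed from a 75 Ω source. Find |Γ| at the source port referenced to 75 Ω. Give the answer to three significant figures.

|Γ| ≈ 0.631

tan(βl) = -1.88
Z_in = Z_0·(Z_L + jZ_0·tanβl)/(Z_0 + jZ_L·tanβl) = 17.4 + j11.6 Ω
Γ_s = (Z_in − Z_s)/(Z_in + Z_s) = (-57.6 + j11.6)/(92.4 + j11.6), |Γ_s| = 0.631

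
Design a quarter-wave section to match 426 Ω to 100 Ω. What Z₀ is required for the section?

Z_qwt = √(Z_0·R_L) = √(100 × 426) = √42600

Z_qwt ≈ 206 Ω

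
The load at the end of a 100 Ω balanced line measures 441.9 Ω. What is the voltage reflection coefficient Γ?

Γ = 0.631

Γ = (Z_L − Z_0)/(Z_L + Z_0) = (441.9 − 100)/(441.9 + 100) = 341.9/541.9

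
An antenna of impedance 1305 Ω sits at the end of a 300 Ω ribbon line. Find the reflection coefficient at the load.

Γ = (Z_L − Z_0)/(Z_L + Z_0) = (1305 − 300)/(1305 + 300) = 1005/1605

Γ = 0.626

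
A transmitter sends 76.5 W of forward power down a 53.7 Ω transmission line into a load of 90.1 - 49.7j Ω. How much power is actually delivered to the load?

P_delivered ≈ 64 W

|Γ| = |(36.4 − j49.7)/(143.8 − j49.7)| = 0.405
|Γ|² = 0.164
P_refl = |Γ|²·P_inc = 12.5 W, P_del = (1 − |Γ|²)·P_inc = 64 W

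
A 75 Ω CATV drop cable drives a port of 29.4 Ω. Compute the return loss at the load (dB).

RL ≈ 7.19 dB

Γ = (29.4 − 75)/(29.4 + 75) = -0.437
RL = −20·log₁₀|Γ| = −20·log₁₀(0.437)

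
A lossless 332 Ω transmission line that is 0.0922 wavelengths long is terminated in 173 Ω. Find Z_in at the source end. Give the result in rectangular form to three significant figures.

βl = 2π × 0.0922 = 33.2°
tan(βl) = tan(33.2°) = 0.654
Z_in = Z_0·(Z_L + jZ_0·tanβl)/(Z_0 + jZ_L·tanβl)
     = 332·(173 + j217)/(332 + j113)

Z_in ≈ 221 + j142 Ω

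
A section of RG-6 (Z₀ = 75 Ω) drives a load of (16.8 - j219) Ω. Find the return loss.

Γ = (-58.2 − j219)/(91.8 − j219), |Γ| = 0.954
RL = −20·log₁₀|Γ| = −20·log₁₀(0.954)

RL ≈ 0.407 dB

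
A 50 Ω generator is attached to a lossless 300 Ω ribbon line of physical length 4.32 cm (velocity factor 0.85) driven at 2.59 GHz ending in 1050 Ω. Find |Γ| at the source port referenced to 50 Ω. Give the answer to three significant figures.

λ = v/f = 0.85·c / 2.59 GHz = 0.0985 m
βl = 2π·l/λ = 2π × 0.439 = 158°
tan(βl) = -0.405
Z_in = Z_0·(Z_L + jZ_0·tanβl)/(Z_0 + jZ_L·tanβl) = 406 + j454 Ω
Γ_s = (Z_in − Z_s)/(Z_in + Z_s) = (356 + j454)/(456 + j454), |Γ_s| = 0.897

|Γ| ≈ 0.897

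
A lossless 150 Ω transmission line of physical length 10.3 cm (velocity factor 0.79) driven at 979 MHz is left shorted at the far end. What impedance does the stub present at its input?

λ = v/f = 0.79·c / 979 MHz = 0.242 m
βl = 2π·l/λ = 2π × 0.425 = 153°
tan(βl) = -0.506
For a shorted stub, Z_in = jZ_0·tan(βl)

Z_in ≈ −j75.9 Ω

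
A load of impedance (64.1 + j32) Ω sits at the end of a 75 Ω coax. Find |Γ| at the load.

Γ = (Z_L − Z_0)/(Z_L + Z_0) = (-10.9 + j32)/(139.1 + j32)
|Γ| = 33.8/143

|Γ| ≈ 0.237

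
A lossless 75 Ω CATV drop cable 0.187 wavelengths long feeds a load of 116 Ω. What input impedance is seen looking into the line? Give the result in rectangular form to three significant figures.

Z_in ≈ 53.1 − j17 Ω

βl = 2π × 0.187 = 67.3°
tan(βl) = tan(67.3°) = 2.39
Z_in = Z_0·(Z_L + jZ_0·tanβl)/(Z_0 + jZ_L·tanβl)
     = 75·(116 + j179)/(75 + j278)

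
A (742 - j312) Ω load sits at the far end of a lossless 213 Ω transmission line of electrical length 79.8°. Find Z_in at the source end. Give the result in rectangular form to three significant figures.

Z_in ≈ 51.6 − j14 Ω

tan(βl) = tan(79.8°) = 5.56
Z_in = Z_0·(Z_L + jZ_0·tanβl)/(Z_0 + jZ_L·tanβl)
     = 213·(742 + j872)/(1950 + j4120)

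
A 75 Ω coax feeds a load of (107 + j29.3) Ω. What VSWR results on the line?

Γ = (Z_L − Z_0)/(Z_L + Z_0) = (32 + j29.3)/(182 + j29.3)
|Γ| = 43.4/184 = 0.235
VSWR = (1 + |Γ|)/(1 − |Γ|) = 1.24/0.765

VSWR ≈ 1.62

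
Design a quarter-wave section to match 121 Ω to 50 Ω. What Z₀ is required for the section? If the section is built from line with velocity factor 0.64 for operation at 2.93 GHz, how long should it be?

Z_qwt = √(Z_0·R_L) = √(50 × 121) = √6050
λ = 0.64·c/f = 0.0655 m, so l = λ/4 = 0.0164 m

Z_qwt ≈ 77.8 Ω; length ≈ 1.64 cm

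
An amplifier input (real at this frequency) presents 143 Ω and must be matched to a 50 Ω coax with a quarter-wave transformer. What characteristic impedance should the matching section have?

Z_qwt = √(Z_0·R_L) = √(50 × 143) = √7150

Z_qwt ≈ 84.6 Ω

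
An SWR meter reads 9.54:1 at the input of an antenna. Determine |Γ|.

|Γ| ≈ 0.81

|Γ| = (S − 1)/(S + 1) = (9.54 − 1)/(9.54 + 1) = 8.54/10.5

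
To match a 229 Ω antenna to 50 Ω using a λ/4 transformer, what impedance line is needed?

Z_qwt ≈ 107 Ω

Z_qwt = √(Z_0·R_L) = √(50 × 229) = √11450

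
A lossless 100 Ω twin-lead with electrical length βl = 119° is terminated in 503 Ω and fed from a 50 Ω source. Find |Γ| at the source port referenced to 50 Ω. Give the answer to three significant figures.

|Γ| ≈ 0.629

tan(βl) = -1.8
Z_in = Z_0·(Z_L + jZ_0·tanβl)/(Z_0 + jZ_L·tanβl) = 25.7 + j52.6 Ω
Γ_s = (Z_in − Z_s)/(Z_in + Z_s) = (-24.3 + j52.6)/(75.7 + j52.6), |Γ_s| = 0.629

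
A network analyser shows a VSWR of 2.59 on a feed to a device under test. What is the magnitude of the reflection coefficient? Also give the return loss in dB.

|Γ| = (S − 1)/(S + 1) = (2.59 − 1)/(2.59 + 1) = 1.59/3.59
RL = −20·log₁₀|Γ| = −20·log₁₀(0.443)

|Γ| ≈ 0.443; return loss ≈ 7.07 dB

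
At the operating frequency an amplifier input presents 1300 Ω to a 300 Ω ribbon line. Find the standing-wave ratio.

Γ = (1300 − 300)/(1300 + 300) = 0.625
VSWR = (1 + 0.625)/(1 − 0.625)

VSWR ≈ 4.33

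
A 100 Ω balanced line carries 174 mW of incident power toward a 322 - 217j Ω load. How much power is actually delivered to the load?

|Γ| = |(222 − j217)/(422 − j217)| = 0.654
|Γ|² = 0.428
P_refl = |Γ|²·P_inc = 74.5 mW, P_del = (1 − |Γ|²)·P_inc = 99.5 mW

P_delivered ≈ 99.5 mW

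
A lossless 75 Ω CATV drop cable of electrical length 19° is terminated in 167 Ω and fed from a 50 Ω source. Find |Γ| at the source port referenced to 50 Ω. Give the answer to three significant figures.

|Γ| ≈ 0.52

tan(βl) = 0.344
Z_in = Z_0·(Z_L + jZ_0·tanβl)/(Z_0 + jZ_L·tanβl) = 118 − j64.4 Ω
Γ_s = (Z_in − Z_s)/(Z_in + Z_s) = (67.6 − j64.4)/(168 − j64.4), |Γ_s| = 0.52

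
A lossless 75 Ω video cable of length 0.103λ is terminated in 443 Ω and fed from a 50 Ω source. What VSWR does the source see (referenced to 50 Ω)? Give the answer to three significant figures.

βl = 2π × 0.103 = 37.1°
tan(βl) = 0.756
Z_in = Z_0·(Z_L + jZ_0·tanβl)/(Z_0 + jZ_L·tanβl) = 33.3 − j91.8 Ω
Γ_s = (Z_in − Z_s)/(Z_in + Z_s) = (-16.7 − j91.8)/(83.3 − j91.8), |Γ_s| = 0.753
VSWR = (1 + |Γ_s|)/(1 − |Γ_s|)

VSWR ≈ 7.09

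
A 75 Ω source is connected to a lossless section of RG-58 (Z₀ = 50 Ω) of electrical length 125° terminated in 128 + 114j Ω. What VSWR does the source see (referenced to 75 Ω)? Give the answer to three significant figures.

tan(βl) = -1.43
Z_in = Z_0·(Z_L + jZ_0·tanβl)/(Z_0 + jZ_L·tanβl) = 12.4 + j20.6 Ω
Γ_s = (Z_in − Z_s)/(Z_in + Z_s) = (-62.6 + j20.6)/(87.4 + j20.6), |Γ_s| = 0.735
VSWR = (1 + |Γ_s|)/(1 − |Γ_s|)

VSWR ≈ 6.54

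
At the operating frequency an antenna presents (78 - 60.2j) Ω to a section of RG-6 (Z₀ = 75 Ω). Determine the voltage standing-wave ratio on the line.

Γ = (Z_L − Z_0)/(Z_L + Z_0) = (3 − j60.2)/(153 − j60.2)
|Γ| = 60.3/164 = 0.367
VSWR = (1 + |Γ|)/(1 − |Γ|) = 1.37/0.633

VSWR ≈ 2.16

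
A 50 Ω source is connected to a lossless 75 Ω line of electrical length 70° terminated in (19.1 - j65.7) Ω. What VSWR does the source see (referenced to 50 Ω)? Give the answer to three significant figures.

tan(βl) = 2.75
Z_in = Z_0·(Z_L + jZ_0·tanβl)/(Z_0 + jZ_L·tanβl) = 13.5 + j38.4 Ω
Γ_s = (Z_in − Z_s)/(Z_in + Z_s) = (-36.5 + j38.4)/(63.5 + j38.4), |Γ_s| = 0.714
VSWR = (1 + |Γ_s|)/(1 − |Γ_s|)

VSWR ≈ 6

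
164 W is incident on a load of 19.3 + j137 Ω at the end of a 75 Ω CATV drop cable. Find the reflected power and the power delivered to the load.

P_reflected ≈ 130 W; P_delivered ≈ 34.3 W

|Γ| = |(-55.7 + j137)/(94.3 + j137)| = 0.889
|Γ|² = 0.791
P_refl = |Γ|²·P_inc = 130 W, P_del = (1 − |Γ|²)·P_inc = 34.3 W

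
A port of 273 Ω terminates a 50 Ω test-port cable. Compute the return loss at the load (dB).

RL ≈ 3.22 dB

Γ = (273 − 50)/(273 + 50) = 0.69
RL = −20·log₁₀|Γ| = −20·log₁₀(0.69)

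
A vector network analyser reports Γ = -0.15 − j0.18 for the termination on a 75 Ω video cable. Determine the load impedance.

Z_L = Z_0·(1 + Γ)/(1 − Γ) = 75·(0.85 − j0.18)/(1.15 + j0.18)

Z_L ≈ 52.3 − j19.9 Ω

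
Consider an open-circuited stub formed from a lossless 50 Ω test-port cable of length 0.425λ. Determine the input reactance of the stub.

X_in ≈ 98.1 Ω (inductive)

βl = 2π × 0.425 = 153°
tan(βl) = -0.51
For an open-circuited stub, Z_in = −jZ_0·cot(βl) = −jZ_0/tan(βl)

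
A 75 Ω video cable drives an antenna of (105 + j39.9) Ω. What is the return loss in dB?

RL ≈ 11.3 dB

Γ = (30 + j39.9)/(180 + j39.9), |Γ| = 0.271
RL = −20·log₁₀|Γ| = −20·log₁₀(0.271)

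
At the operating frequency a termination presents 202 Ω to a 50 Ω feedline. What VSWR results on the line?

Γ = (202 − 50)/(202 + 50) = 0.603
VSWR = (1 + 0.603)/(1 − 0.603)

VSWR ≈ 4.04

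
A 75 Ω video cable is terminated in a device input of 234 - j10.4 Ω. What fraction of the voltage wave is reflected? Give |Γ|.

Γ = (Z_L − Z_0)/(Z_L + Z_0) = (159 − j10.4)/(309 − j10.4)
|Γ| = 159/309

|Γ| ≈ 0.515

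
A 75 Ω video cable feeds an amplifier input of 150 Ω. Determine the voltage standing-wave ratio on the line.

Γ = (150 − 75)/(150 + 75) = 0.333
VSWR = (1 + 0.333)/(1 − 0.333)

VSWR ≈ 2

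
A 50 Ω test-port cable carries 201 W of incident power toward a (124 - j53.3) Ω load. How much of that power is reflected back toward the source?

P_reflected ≈ 50.5 W

|Γ| = |(74 − j53.3)/(174 − j53.3)| = 0.501
|Γ|² = 0.251
P_refl = |Γ|²·P_inc = 50.5 W, P_del = (1 − |Γ|²)·P_inc = 151 W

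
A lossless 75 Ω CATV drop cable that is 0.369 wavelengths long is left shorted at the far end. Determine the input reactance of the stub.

X_in ≈ -80.9 Ω (capacitive)

βl = 2π × 0.369 = 133°
tan(βl) = -1.08
For a shorted stub, Z_in = jZ_0·tan(βl)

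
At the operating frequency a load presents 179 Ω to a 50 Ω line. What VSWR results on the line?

For a purely resistive load, VSWR = R_L/Z_0 or Z_0/R_L (whichever > 1) = 179/50

VSWR ≈ 3.58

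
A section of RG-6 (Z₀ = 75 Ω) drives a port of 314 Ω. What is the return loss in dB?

RL ≈ 4.23 dB

Γ = (314 − 75)/(314 + 75) = 0.614
RL = −20·log₁₀|Γ| = −20·log₁₀(0.614)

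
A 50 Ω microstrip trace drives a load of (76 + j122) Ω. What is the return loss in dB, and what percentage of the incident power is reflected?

RL ≈ 2.96 dB; 50.6% of incident power reflected

Γ = (26 + j122)/(126 + j122), |Γ| = 0.711
RL = −20·log₁₀(0.711) = 2.96 dB
P_refl/P_inc = |Γ|² = 0.506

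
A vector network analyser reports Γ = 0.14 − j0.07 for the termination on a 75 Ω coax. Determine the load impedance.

Z_L = Z_0·(1 + Γ)/(1 − Γ) = 75·(1.14 − j0.07)/(0.86 + j0.07)

Z_L ≈ 98.3 − j14.1 Ω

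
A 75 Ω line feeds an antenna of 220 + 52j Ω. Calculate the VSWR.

VSWR ≈ 3.12

Γ = (Z_L − Z_0)/(Z_L + Z_0) = (145 + j52)/(295 + j52)
|Γ| = 154/300 = 0.514
VSWR = (1 + |Γ|)/(1 − |Γ|) = 1.51/0.486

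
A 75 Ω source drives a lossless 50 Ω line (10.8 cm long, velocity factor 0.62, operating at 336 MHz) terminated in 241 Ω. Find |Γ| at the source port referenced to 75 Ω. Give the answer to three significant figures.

λ = v/f = 0.62·c / 336 MHz = 0.554 m
βl = 2π·l/λ = 2π × 0.195 = 70.2°
tan(βl) = 2.78
Z_in = Z_0·(Z_L + jZ_0·tanβl)/(Z_0 + jZ_L·tanβl) = 11.6 − j17.1 Ω
Γ_s = (Z_in − Z_s)/(Z_in + Z_s) = (-63.4 − j17.1)/(86.6 − j17.1), |Γ_s| = 0.743

|Γ| ≈ 0.743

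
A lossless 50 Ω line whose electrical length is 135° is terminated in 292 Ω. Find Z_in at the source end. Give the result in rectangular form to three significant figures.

tan(βl) = tan(135°) = -1
Z_in = Z_0·(Z_L + jZ_0·tanβl)/(Z_0 + jZ_L·tanβl)
     = 50·(292 − j50)/(50 − j292)

Z_in ≈ 16.6 + j47.2 Ω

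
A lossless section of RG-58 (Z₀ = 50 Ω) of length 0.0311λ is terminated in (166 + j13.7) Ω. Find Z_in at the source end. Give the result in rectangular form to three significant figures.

Z_in ≈ 130 − j65.4 Ω

βl = 2π × 0.0311 = 11.2°
tan(βl) = tan(11.2°) = 0.198
Z_in = Z_0·(Z_L + jZ_0·tanβl)/(Z_0 + jZ_L·tanβl)
     = 50·(166 + j23.6)/(47.3 + j32.9)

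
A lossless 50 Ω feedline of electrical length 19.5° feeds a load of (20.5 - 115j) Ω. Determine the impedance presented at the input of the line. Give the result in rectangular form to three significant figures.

tan(βl) = tan(19.5°) = 0.354
Z_in = Z_0·(Z_L + jZ_0·tanβl)/(Z_0 + jZ_L·tanβl)
     = 50·(20.5 − j97.3)/(90.7 + j7.26)

Z_in ≈ 6.96 − j54.2 Ω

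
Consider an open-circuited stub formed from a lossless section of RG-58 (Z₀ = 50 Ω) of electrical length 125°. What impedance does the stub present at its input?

tan(βl) = -1.43
For an open-circuited stub, Z_in = −jZ_0·cot(βl) = −jZ_0/tan(βl)

Z_in ≈ +j35 Ω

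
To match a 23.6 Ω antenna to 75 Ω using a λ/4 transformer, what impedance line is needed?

Z_qwt = √(Z_0·R_L) = √(75 × 23.6) = √1770

Z_qwt ≈ 42.1 Ω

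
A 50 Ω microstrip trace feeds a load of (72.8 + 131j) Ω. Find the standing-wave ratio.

VSWR ≈ 6.71

Γ = (Z_L − Z_0)/(Z_L + Z_0) = (22.8 + j131)/(122.8 + j131)
|Γ| = 133/180 = 0.741
VSWR = (1 + |Γ|)/(1 − |Γ|) = 1.74/0.259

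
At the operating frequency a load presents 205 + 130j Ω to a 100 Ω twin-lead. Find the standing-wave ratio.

VSWR ≈ 3.03

Γ = (Z_L − Z_0)/(Z_L + Z_0) = (105 + j130)/(305 + j130)
|Γ| = 167/332 = 0.504
VSWR = (1 + |Γ|)/(1 − |Γ|) = 1.5/0.496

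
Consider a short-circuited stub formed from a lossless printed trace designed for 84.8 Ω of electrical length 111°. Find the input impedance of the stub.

Z_in ≈ −j221 Ω

tan(βl) = -2.61
For a short-circuited stub, Z_in = jZ_0·tan(βl)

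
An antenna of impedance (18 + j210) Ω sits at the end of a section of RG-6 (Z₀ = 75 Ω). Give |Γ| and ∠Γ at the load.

Γ ≈ 0.947 ∠ 39.1°

Γ = (Z_L − Z_0)/(Z_L + Z_0) = (-57 + j210)/(93 + j210)
|Γ| = 218/230 = 0.947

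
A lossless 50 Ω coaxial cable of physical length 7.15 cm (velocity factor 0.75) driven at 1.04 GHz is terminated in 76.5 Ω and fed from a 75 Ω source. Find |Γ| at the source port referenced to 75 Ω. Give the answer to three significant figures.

|Γ| ≈ 0.35

λ = v/f = 0.75·c / 1.04 GHz = 0.216 m
βl = 2π·l/λ = 2π × 0.33 = 119°
tan(βl) = -1.81
Z_in = Z_0·(Z_L + jZ_0·tanβl)/(Z_0 + jZ_L·tanβl) = 37.8 + j14 Ω
Γ_s = (Z_in − Z_s)/(Z_in + Z_s) = (-37.2 + j14)/(113 + j14), |Γ_s| = 0.35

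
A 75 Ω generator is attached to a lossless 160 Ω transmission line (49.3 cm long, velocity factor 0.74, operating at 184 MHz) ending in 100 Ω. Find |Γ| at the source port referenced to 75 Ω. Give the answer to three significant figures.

λ = v/f = 0.74·c / 184 MHz = 1.21 m
βl = 2π·l/λ = 2π × 0.409 = 147°
tan(βl) = -0.647
Z_in = Z_0·(Z_L + jZ_0·tanβl)/(Z_0 + jZ_L·tanβl) = 122 − j54.2 Ω
Γ_s = (Z_in − Z_s)/(Z_in + Z_s) = (46.9 − j54.2)/(197 − j54.2), |Γ_s| = 0.351

|Γ| ≈ 0.351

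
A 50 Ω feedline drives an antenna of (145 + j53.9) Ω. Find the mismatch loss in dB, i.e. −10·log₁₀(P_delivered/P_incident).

Γ = (95 + j53.9)/(195 + j53.9), |Γ| = 0.54
|Γ|² = 0.291, so P_del/P_inc = 1 − |Γ|² = 0.709
ML = −10·log₁₀(1 − |Γ|²)

mismatch loss ≈ 1.5 dB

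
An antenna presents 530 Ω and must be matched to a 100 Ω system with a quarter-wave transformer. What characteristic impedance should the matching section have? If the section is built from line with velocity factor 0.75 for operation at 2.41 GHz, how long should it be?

Z_qwt = √(Z_0·R_L) = √(100 × 530) = √53000
λ = 0.75·c/f = 0.0934 m, so l = λ/4 = 0.0233 m

Z_qwt ≈ 230 Ω; length ≈ 2.33 cm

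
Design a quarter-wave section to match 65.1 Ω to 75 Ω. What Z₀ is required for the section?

Z_qwt = √(Z_0·R_L) = √(75 × 65.1) = √4882

Z_qwt ≈ 69.9 Ω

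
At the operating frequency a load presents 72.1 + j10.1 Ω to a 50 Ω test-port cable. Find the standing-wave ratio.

VSWR ≈ 1.49

Γ = (Z_L − Z_0)/(Z_L + Z_0) = (22.1 + j10.1)/(122.1 + j10.1)
|Γ| = 24.3/123 = 0.198
VSWR = (1 + |Γ|)/(1 − |Γ|) = 1.2/0.802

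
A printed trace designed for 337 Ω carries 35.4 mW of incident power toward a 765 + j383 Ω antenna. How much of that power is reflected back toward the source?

P_reflected ≈ 8.58 mW

|Γ| = |(428 + j383)/(1102 + j383)| = 0.492
|Γ|² = 0.242
P_refl = |Γ|²·P_inc = 8.58 mW, P_del = (1 − |Γ|²)·P_inc = 26.8 mW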